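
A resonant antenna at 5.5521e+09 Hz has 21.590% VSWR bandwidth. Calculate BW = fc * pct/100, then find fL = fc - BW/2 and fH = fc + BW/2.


BW = 5.5521e+09 * 21.590/100 = 1.198698e+09 Hz
fL = 5.5521e+09 - 1.198698e+09/2 = 4.953e+09 Hz
fH = 5.5521e+09 + 1.198698e+09/2 = 6.151e+09 Hz

BW=1.199e+09 Hz, fL=4.953e+09 Hz, fH=6.151e+09 Hz


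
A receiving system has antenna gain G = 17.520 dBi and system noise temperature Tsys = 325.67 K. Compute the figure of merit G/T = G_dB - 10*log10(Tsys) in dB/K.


G/T = 17.520 - 10*log10(325.67) = 17.520 - 25.12778 = -7.608 dB/K

-7.608 dB/K


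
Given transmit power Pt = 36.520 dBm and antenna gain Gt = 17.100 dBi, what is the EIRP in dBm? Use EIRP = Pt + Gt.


EIRP = Pt + Gt = 36.520 + 17.100 = 53.62 dBm

53.62 dBm


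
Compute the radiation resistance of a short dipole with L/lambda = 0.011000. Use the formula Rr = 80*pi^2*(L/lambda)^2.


Rr = 80 * pi^2 * (0.011000)^2 = 80 * 9.869604 * 1.210000e-04 = 0.09554 ohm

0.09554 ohm


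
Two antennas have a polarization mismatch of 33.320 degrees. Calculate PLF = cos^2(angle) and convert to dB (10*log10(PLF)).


PLF_linear = cos^2(33.320 deg) = 0.6982535
PLF_dB = 10 * log10(0.6982535) = -1.560 dB

-1.560 dB


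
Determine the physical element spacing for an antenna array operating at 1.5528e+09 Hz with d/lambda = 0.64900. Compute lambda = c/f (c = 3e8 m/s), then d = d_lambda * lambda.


lambda = c / f = 3.0000e+08 / 1.5528e+09 = 0.1931994 m
d = 0.64900 * 0.1931994 = 0.1254 m

0.1254 m


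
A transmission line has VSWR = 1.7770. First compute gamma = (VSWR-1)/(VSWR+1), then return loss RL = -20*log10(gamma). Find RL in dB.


gamma = (1.7770 - 1) / (1.7770 + 1) = 0.2797983
RL = -20 * log10(0.2797983) = 11.06 dB

11.06 dB


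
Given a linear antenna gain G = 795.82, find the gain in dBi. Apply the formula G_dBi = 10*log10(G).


G_dBi = 10 * log10(795.82) = 29.01 dBi

29.01 dBi


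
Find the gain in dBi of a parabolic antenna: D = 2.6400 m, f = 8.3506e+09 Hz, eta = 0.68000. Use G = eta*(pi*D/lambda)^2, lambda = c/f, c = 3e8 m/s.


lambda = c / f = 3.0000e+08 / 8.3506e+09 = 0.03592556 m
G_linear = 0.68000 * (pi * 2.6400 / 0.03592556)^2 = 36241.77
G_dBi = 10 * log10(36241.77) = 45.59 dBi

45.59 dBi


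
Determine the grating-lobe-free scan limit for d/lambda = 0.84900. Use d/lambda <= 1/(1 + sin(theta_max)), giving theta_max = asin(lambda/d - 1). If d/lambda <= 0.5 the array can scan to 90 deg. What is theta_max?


lambda/d - 1 = 1/0.84900 - 1 = 0.1778563
theta_max = asin(0.1778563) = 10.24 deg

10.24 deg


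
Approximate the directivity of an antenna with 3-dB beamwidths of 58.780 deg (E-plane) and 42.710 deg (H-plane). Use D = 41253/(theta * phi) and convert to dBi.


D_linear = 41253 / (58.780 * 42.710) = 16.43223
D_dBi = 10 * log10(16.43223) = 12.16 dBi

12.16 dBi


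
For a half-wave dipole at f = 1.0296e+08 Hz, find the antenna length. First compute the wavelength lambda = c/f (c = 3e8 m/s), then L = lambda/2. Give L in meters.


lambda = c / f = 3.0000e+08 / 1.0296e+08 = 2.913753 m
L = lambda / 2 = 2.913753 / 2 = 1.457 m

1.457 m


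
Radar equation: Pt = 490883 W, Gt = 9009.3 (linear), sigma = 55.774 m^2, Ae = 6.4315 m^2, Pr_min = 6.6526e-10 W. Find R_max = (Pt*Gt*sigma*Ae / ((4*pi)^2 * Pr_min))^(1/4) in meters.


R^4 = 490883*9009.3*55.774*6.4315 / ((4*pi)^2 * 6.6526e-10) = 1.510087e+19
R_max = 1.510087e+19^0.25 = 62338 m

62338 m


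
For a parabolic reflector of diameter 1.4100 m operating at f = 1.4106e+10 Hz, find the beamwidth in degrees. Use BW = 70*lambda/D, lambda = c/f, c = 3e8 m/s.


lambda = c / f = 3.0000e+08 / 1.4106e+10 = 0.02126755 m
BW = 70 * 0.02126755 / 1.4100 = 1.056 deg

1.056 deg


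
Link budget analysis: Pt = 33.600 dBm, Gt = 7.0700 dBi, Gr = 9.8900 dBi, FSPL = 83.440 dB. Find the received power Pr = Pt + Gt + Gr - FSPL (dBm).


Pr = 33.600 + 7.0700 + 9.8900 - 83.440 = -32.88 dBm

-32.88 dBm


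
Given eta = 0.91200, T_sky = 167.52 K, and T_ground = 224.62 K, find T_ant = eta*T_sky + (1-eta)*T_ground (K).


T_ant = 0.91200 * 167.52 + (1 - 0.91200) * 224.62 = 172.5 K

172.5 K


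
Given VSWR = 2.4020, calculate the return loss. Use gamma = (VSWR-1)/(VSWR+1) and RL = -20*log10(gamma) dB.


gamma = (2.4020 - 1) / (2.4020 + 1) = 0.4121105
RL = -20 * log10(0.4121105) = 7.700 dB

7.700 dB


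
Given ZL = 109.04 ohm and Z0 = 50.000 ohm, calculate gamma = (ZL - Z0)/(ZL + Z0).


gamma = (109.04 - 50.000) / (109.04 + 50.000) = 0.3712

0.3712


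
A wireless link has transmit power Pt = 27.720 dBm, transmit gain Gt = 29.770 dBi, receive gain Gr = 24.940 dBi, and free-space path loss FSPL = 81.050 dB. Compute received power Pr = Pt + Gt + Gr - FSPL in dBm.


Pr = 27.720 + 29.770 + 24.940 - 81.050 = 1.38 dBm

1.38 dBm


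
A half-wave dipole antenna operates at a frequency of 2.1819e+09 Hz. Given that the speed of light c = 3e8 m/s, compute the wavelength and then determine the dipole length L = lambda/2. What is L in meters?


lambda = c / f = 3.0000e+08 / 2.1819e+09 = 0.1374948 m
L = lambda / 2 = 0.1374948 / 2 = 0.06875 m

0.06875 m


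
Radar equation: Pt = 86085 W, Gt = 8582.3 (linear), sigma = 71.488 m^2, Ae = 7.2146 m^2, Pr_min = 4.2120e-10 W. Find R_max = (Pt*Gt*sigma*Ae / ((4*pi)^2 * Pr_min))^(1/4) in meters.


R^4 = 86085*8582.3*71.488*7.2146 / ((4*pi)^2 * 4.2120e-10) = 5.728864e+18
R_max = 5.728864e+18^0.25 = 48923 m

48923 m


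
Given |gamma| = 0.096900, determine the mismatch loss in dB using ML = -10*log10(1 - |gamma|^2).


ML = -10 * log10(1 - 0.096900^2) = -10 * log10(0.99061039) = 0.04097 dB

0.04097 dB


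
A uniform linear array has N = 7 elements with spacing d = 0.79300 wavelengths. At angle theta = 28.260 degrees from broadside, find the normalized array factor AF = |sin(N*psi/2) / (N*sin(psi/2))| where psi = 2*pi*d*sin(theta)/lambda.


psi = 2*pi*0.79300*sin(28.260 deg) = 2.359112 rad
AF = |sin(7*2.359112/2) / (7*sin(2.359112/2))| = 0.1422

0.1422


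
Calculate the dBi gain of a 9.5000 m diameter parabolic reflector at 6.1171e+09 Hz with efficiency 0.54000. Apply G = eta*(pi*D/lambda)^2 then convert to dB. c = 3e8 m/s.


lambda = c / f = 3.0000e+08 / 6.1171e+09 = 0.04904285 m
G_linear = 0.54000 * (pi * 9.5000 / 0.04904285)^2 = 199981.3
G_dBi = 10 * log10(199981.3) = 53.01 dBi

53.01 dBi


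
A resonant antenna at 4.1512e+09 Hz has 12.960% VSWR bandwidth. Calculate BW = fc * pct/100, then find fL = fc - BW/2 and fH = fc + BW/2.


BW = 4.1512e+09 * 12.960/100 = 5.379955e+08 Hz
fL = 4.1512e+09 - 5.379955e+08/2 = 3.882e+09 Hz
fH = 4.1512e+09 + 5.379955e+08/2 = 4.420e+09 Hz

BW=5.380e+08 Hz, fL=3.882e+09 Hz, fH=4.420e+09 Hz


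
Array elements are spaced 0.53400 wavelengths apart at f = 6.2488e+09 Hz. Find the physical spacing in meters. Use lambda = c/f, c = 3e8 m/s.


lambda = c / f = 3.0000e+08 / 6.2488e+09 = 0.04800922 m
d = 0.53400 * 0.04800922 = 0.02564 m

0.02564 m


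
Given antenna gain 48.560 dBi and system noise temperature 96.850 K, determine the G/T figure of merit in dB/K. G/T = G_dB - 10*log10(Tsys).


G/T = 48.560 - 10*log10(96.850) = 48.560 - 19.86100 = 28.70 dB/K

28.70 dB/K


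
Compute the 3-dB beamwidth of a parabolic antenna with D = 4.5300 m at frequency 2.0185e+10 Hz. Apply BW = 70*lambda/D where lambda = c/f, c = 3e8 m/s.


lambda = c / f = 3.0000e+08 / 2.0185e+10 = 0.01486252 m
BW = 70 * 0.01486252 / 4.5300 = 0.2297 deg

0.2297 deg


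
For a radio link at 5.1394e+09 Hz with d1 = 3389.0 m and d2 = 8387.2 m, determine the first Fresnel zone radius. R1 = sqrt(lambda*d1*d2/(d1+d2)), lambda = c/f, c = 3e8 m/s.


lambda = c / f = 3.0000e+08 / 5.1394e+09 = 0.05837257 m
R1 = sqrt(0.05837257 * 3389.0 * 8387.2 / (3389.0 + 8387.2)) = 11.87 m

11.87 m


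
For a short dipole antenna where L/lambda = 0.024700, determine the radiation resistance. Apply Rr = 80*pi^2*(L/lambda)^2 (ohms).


Rr = 80 * pi^2 * (0.024700)^2 = 80 * 9.869604 * 6.100900e-04 = 0.4817 ohm

0.4817 ohm


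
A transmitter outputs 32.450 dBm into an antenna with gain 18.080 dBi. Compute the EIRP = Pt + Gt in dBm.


EIRP = Pt + Gt = 32.450 + 18.080 = 50.53 dBm

50.53 dBm


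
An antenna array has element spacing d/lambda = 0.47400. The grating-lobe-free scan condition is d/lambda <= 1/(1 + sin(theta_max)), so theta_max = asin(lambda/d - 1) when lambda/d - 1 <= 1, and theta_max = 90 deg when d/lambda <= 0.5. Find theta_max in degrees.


lambda/d - 1 = 1/0.47400 - 1 = 1.109705 >= 1
d/lambda <= 0.5, so the array can scan to endfire without grating lobes: theta_max = 90 deg

90 deg


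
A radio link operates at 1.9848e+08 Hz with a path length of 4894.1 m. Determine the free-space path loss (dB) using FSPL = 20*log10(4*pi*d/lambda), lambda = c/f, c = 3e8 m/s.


lambda = c / f = 3.0000e+08 / 1.9848e+08 = 1.511487 m
FSPL = 20 * log10(4*pi*4894.1/1.511487) = 92.19 dB

92.19 dB


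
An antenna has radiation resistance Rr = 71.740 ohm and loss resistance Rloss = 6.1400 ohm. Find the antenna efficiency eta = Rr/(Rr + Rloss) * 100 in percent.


eta = 71.740 / (71.740 + 6.1400) * 100 = 92.12%

92.12%


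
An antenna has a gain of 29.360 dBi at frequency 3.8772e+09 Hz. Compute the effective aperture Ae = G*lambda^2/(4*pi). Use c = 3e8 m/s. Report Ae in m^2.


lambda = c / f = 3.0000e+08 / 3.8772e+09 = 0.07737543 m
G_linear = 10^(29.360/10) = 862.9785
Ae = G_linear * lambda^2 / (4*pi) = 862.9785 * 0.07737543^2 / (4*pi) = 0.4111 m^2

0.4111 m^2


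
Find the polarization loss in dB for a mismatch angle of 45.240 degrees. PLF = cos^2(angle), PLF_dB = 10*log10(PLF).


PLF_linear = cos^2(45.240 deg) = 0.4958113
PLF_dB = 10 * log10(0.4958113) = -3.047 dB

-3.047 dB


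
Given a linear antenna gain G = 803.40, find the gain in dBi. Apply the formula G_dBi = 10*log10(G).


G_dBi = 10 * log10(803.40) = 29.05 dBi

29.05 dBi


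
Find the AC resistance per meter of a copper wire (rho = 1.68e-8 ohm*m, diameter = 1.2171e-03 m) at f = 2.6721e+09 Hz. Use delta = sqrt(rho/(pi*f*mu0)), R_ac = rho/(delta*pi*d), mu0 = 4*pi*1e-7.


delta = sqrt(1.68e-8 / (pi * 2.6721e+09 * 4*pi*1e-7)) = 1.261968e-06 m
R_ac = 1.68e-8 / (1.261968e-06 * pi * 1.2171e-03) = 3.482 ohm/m

3.482 ohm/m


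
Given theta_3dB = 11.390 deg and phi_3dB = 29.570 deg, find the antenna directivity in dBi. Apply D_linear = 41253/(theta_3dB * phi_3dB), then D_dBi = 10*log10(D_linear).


D_linear = 41253 / (11.390 * 29.570) = 122.4843
D_dBi = 10 * log10(122.4843) = 20.88 dBi

20.88 dBi


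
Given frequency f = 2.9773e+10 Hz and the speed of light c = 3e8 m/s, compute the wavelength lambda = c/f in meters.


lambda = c / f = 3.0000e+08 / 2.9773e+10 = 0.01008 m

0.01008 m


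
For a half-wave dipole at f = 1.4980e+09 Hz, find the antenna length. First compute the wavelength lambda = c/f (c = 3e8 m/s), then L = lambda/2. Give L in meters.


lambda = c / f = 3.0000e+08 / 1.4980e+09 = 0.2002670 m
L = lambda / 2 = 0.2002670 / 2 = 0.1001 m

0.1001 m


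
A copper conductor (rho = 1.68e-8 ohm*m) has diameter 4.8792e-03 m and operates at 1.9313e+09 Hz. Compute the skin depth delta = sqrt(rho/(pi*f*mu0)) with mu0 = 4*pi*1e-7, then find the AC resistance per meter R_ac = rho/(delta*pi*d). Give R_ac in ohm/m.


delta = sqrt(1.68e-8 / (pi * 1.9313e+09 * 4*pi*1e-7)) = 1.484396e-06 m
R_ac = 1.68e-8 / (1.484396e-06 * pi * 4.8792e-03) = 0.7383 ohm/m

0.7383 ohm/m


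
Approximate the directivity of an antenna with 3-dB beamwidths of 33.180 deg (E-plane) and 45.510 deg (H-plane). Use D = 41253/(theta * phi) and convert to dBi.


D_linear = 41253 / (33.180 * 45.510) = 27.31947
D_dBi = 10 * log10(27.31947) = 14.36 dBi

14.36 dBi


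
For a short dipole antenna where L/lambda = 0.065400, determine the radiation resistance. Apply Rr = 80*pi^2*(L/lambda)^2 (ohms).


Rr = 80 * pi^2 * (0.065400)^2 = 80 * 9.869604 * 4.277160e-03 = 3.377 ohm

3.377 ohm


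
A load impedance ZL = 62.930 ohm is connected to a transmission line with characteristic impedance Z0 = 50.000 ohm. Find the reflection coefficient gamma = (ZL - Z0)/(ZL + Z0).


gamma = (62.930 - 50.000) / (62.930 + 50.000) = 0.1145

0.1145


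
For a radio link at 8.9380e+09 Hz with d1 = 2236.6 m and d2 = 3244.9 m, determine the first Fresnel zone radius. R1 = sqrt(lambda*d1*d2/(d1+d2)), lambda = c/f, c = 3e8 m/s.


lambda = c / f = 3.0000e+08 / 8.9380e+09 = 0.03356456 m
R1 = sqrt(0.03356456 * 2236.6 * 3244.9 / (2236.6 + 3244.9)) = 6.666 m

6.666 m


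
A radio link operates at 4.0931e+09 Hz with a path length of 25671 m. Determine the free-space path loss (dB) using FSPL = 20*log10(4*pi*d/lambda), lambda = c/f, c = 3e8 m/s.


lambda = c / f = 3.0000e+08 / 4.0931e+09 = 0.07329408 m
FSPL = 20 * log10(4*pi*25671/0.07329408) = 132.9 dB

132.9 dB


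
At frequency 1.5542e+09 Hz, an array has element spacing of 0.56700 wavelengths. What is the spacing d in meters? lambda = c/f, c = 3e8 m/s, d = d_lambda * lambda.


lambda = c / f = 3.0000e+08 / 1.5542e+09 = 0.1930254 m
d = 0.56700 * 0.1930254 = 0.1094 m

0.1094 m


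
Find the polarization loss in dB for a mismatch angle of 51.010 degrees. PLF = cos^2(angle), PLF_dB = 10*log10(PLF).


PLF_linear = cos^2(51.010 deg) = 0.3958734
PLF_dB = 10 * log10(0.3958734) = -4.024 dB

-4.024 dB


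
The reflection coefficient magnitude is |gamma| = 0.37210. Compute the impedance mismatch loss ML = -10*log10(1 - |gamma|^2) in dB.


ML = -10 * log10(1 - 0.37210^2) = -10 * log10(0.86154159) = 0.6472 dB

0.6472 dB


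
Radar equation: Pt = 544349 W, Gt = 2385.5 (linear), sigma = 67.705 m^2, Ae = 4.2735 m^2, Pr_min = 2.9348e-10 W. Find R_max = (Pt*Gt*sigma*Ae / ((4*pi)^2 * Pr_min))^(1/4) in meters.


R^4 = 544349*2385.5*67.705*4.2735 / ((4*pi)^2 * 2.9348e-10) = 8.107054e+18
R_max = 8.107054e+18^0.25 = 53360 m

53360 m


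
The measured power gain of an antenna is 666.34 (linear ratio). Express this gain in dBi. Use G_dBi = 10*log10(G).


G_dBi = 10 * log10(666.34) = 28.24 dBi

28.24 dBi


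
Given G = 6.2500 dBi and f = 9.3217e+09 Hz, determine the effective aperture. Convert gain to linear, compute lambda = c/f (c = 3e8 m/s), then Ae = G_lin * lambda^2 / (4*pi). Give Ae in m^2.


lambda = c / f = 3.0000e+08 / 9.3217e+09 = 0.03218297 m
G_linear = 10^(6.2500/10) = 4.216965
Ae = G_linear * lambda^2 / (4*pi) = 4.216965 * 0.03218297^2 / (4*pi) = 3.476e-04 m^2

3.476e-04 m^2


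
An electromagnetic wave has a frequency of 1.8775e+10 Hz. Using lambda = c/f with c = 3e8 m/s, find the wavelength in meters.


lambda = c / f = 3.0000e+08 / 1.8775e+10 = 0.01598 m

0.01598 m


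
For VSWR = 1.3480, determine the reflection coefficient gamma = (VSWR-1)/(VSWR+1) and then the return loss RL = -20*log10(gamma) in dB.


gamma = (1.3480 - 1) / (1.3480 + 1) = 0.1482112
RL = -20 * log10(0.1482112) = 16.58 dB

16.58 dB


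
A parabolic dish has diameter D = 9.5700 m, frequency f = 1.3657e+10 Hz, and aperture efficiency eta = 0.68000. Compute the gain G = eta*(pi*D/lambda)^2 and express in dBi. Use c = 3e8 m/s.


lambda = c / f = 3.0000e+08 / 1.3657e+10 = 0.02196676 m
G_linear = 0.68000 * (pi * 9.5700 / 0.02196676)^2 = 1.273798e+06
G_dBi = 10 * log10(1.273798e+06) = 61.05 dBi

61.05 dBi


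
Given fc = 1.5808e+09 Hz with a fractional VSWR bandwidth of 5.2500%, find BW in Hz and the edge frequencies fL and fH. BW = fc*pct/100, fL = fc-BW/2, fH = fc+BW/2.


BW = 1.5808e+09 * 5.2500/100 = 8.299200e+07 Hz
fL = 1.5808e+09 - 8.299200e+07/2 = 1.539e+09 Hz
fH = 1.5808e+09 + 8.299200e+07/2 = 1.622e+09 Hz

BW=8.299e+07 Hz, fL=1.539e+09 Hz, fH=1.622e+09 Hz


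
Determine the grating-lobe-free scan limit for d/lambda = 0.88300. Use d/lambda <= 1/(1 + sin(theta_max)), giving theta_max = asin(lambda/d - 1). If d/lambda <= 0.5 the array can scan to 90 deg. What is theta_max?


lambda/d - 1 = 1/0.88300 - 1 = 0.1325028
theta_max = asin(0.1325028) = 7.614 deg

7.614 deg


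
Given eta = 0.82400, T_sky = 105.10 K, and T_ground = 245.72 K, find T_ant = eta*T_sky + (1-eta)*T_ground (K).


T_ant = 0.82400 * 105.10 + (1 - 0.82400) * 245.72 = 129.8 K

129.8 K


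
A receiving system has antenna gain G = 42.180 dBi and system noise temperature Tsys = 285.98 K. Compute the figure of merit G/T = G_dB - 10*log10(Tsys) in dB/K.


G/T = 42.180 - 10*log10(285.98) = 42.180 - 24.56336 = 17.62 dB/K

17.62 dB/K


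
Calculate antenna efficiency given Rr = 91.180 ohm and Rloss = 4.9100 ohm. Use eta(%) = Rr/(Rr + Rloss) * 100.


eta = 91.180 / (91.180 + 4.9100) * 100 = 94.89%

94.89%


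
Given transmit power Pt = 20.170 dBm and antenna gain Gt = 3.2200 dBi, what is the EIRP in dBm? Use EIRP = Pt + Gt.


EIRP = Pt + Gt = 20.170 + 3.2200 = 23.39 dBm

23.39 dBm


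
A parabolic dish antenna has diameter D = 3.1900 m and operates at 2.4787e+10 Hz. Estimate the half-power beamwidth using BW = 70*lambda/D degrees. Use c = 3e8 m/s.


lambda = c / f = 3.0000e+08 / 2.4787e+10 = 0.01210312 m
BW = 70 * 0.01210312 / 3.1900 = 0.2656 deg

0.2656 deg


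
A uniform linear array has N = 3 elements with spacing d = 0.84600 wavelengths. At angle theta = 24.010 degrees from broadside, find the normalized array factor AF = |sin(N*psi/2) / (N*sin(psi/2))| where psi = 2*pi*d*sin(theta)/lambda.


psi = 2*pi*0.84600*sin(24.010 deg) = 2.162887 rad
AF = |sin(3*2.162887/2) / (3*sin(2.162887/2))| = 0.03873

0.03873


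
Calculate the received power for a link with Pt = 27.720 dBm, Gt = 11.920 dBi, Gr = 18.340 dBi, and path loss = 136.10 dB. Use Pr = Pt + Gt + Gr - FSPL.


Pr = 27.720 + 11.920 + 18.340 - 136.10 = -78.12 dBm

-78.12 dBm


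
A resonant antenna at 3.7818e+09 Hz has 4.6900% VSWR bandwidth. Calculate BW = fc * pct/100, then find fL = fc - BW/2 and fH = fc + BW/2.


BW = 3.7818e+09 * 4.6900/100 = 1.773664e+08 Hz
fL = 3.7818e+09 - 1.773664e+08/2 = 3.693e+09 Hz
fH = 3.7818e+09 + 1.773664e+08/2 = 3.870e+09 Hz

BW=1.774e+08 Hz, fL=3.693e+09 Hz, fH=3.870e+09 Hz


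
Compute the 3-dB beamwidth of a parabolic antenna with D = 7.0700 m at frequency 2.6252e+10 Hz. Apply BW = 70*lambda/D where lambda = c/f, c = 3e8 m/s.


lambda = c / f = 3.0000e+08 / 2.6252e+10 = 0.01142770 m
BW = 70 * 0.01142770 / 7.0700 = 0.1131 deg

0.1131 deg


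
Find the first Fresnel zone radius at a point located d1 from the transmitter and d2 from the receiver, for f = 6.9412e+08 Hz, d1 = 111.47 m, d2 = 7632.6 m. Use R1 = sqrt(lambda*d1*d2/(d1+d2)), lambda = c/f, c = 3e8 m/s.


lambda = c / f = 3.0000e+08 / 6.9412e+08 = 0.4322019 m
R1 = sqrt(0.4322019 * 111.47 * 7632.6 / (111.47 + 7632.6)) = 6.891 m

6.891 m


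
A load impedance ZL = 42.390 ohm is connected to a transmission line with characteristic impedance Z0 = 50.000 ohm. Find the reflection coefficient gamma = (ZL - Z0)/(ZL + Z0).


gamma = (42.390 - 50.000) / (42.390 + 50.000) = -0.08237

-0.08237


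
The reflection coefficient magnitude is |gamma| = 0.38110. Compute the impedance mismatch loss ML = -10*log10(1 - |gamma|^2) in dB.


ML = -10 * log10(1 - 0.38110^2) = -10 * log10(0.85476279) = 0.6815 dB

0.6815 dB


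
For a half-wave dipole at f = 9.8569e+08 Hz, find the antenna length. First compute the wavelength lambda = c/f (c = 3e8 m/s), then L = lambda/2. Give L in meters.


lambda = c / f = 3.0000e+08 / 9.8569e+08 = 0.3043553 m
L = lambda / 2 = 0.3043553 / 2 = 0.1522 m

0.1522 m


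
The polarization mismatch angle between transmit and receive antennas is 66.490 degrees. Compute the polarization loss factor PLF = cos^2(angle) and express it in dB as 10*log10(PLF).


PLF_linear = cos^2(66.490 deg) = 0.1591285
PLF_dB = 10 * log10(0.1591285) = -7.983 dB

-7.983 dB


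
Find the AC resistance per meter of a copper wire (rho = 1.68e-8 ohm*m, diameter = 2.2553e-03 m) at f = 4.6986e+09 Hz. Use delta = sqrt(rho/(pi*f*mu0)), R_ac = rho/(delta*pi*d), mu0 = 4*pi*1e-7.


delta = sqrt(1.68e-8 / (pi * 4.6986e+09 * 4*pi*1e-7)) = 9.516791e-07 m
R_ac = 1.68e-8 / (9.516791e-07 * pi * 2.2553e-03) = 2.492 ohm/m

2.492 ohm/m


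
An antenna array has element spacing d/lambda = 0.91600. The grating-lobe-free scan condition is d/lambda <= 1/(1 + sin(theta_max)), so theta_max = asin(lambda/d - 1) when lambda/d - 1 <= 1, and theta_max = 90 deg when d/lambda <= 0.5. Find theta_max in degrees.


lambda/d - 1 = 1/0.91600 - 1 = 0.09170306
theta_max = asin(0.09170306) = 5.262 deg

5.262 deg


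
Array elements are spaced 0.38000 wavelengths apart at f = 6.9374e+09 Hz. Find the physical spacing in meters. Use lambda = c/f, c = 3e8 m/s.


lambda = c / f = 3.0000e+08 / 6.9374e+09 = 0.04324387 m
d = 0.38000 * 0.04324387 = 0.01643 m

0.01643 m


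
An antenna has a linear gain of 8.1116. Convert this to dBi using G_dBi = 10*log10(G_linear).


G_dBi = 10 * log10(8.1116) = 9.091 dBi

9.091 dBi


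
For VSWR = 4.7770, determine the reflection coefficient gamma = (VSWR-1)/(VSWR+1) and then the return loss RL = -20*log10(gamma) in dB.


gamma = (4.7770 - 1) / (4.7770 + 1) = 0.6537995
RL = -20 * log10(0.6537995) = 3.691 dB

3.691 dB


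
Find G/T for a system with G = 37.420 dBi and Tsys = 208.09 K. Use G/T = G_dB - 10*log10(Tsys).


G/T = 37.420 - 10*log10(208.09) = 37.420 - 23.18251 = 14.24 dB/K

14.24 dB/K


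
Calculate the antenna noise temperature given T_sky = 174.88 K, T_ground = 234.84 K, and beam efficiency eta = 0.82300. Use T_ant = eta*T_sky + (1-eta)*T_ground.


T_ant = 0.82300 * 174.88 + (1 - 0.82300) * 234.84 = 185.5 K

185.5 K


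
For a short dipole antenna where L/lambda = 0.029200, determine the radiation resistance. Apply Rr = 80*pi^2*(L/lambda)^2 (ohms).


Rr = 80 * pi^2 * (0.029200)^2 = 80 * 9.869604 * 8.526400e-04 = 0.6732 ohm

0.6732 ohm


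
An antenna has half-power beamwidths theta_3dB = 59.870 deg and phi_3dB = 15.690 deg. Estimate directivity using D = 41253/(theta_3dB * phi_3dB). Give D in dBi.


D_linear = 41253 / (59.870 * 15.690) = 43.91606
D_dBi = 10 * log10(43.91606) = 16.43 dBi

16.43 dBi


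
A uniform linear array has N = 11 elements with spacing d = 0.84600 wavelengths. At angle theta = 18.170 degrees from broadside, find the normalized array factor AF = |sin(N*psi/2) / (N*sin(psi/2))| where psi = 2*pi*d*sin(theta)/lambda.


psi = 2*pi*0.84600*sin(18.170 deg) = 1.657595 rad
AF = |sin(11*1.657595/2) / (11*sin(1.657595/2))| = 0.03739

0.03739


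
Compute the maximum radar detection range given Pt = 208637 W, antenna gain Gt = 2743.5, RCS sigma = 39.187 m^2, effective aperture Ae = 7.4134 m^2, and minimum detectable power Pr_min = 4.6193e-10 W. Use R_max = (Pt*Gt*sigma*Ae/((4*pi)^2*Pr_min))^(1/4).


R^4 = 208637*2743.5*39.187*7.4134 / ((4*pi)^2 * 4.6193e-10) = 2.279606e+18
R_max = 2.279606e+18^0.25 = 38857 m

38857 m


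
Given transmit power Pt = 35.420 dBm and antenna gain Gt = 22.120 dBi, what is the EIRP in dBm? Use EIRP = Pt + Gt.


EIRP = Pt + Gt = 35.420 + 22.120 = 57.54 dBm

57.54 dBm


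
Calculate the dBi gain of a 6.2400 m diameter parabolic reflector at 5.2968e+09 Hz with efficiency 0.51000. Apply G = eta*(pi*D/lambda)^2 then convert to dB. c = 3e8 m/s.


lambda = c / f = 3.0000e+08 / 5.2968e+09 = 0.05663797 m
G_linear = 0.51000 * (pi * 6.2400 / 0.05663797)^2 = 61097.54
G_dBi = 10 * log10(61097.54) = 47.86 dBi

47.86 dBi


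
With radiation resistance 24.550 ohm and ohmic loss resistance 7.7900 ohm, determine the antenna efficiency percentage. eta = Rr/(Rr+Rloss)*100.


eta = 24.550 / (24.550 + 7.7900) * 100 = 75.91%

75.91%


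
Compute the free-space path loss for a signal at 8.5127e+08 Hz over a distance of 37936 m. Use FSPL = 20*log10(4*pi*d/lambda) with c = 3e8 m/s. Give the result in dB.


lambda = c / f = 3.0000e+08 / 8.5127e+08 = 0.3524146 m
FSPL = 20 * log10(4*pi*37936/0.3524146) = 122.6 dB

122.6 dB


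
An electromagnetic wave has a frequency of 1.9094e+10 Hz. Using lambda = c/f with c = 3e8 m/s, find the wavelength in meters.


lambda = c / f = 3.0000e+08 / 1.9094e+10 = 0.01571 m

0.01571 m


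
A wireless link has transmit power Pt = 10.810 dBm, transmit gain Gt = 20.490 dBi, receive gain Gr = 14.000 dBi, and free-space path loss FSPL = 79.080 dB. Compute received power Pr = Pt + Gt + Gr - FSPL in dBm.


Pr = 10.810 + 20.490 + 14.000 - 79.080 = -33.78 dBm

-33.78 dBm


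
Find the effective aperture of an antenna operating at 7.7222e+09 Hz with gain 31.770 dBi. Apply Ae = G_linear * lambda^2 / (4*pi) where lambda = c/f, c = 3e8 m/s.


lambda = c / f = 3.0000e+08 / 7.7222e+09 = 0.03884903 m
G_linear = 10^(31.770/10) = 1503.142
Ae = G_linear * lambda^2 / (4*pi) = 1503.142 * 0.03884903^2 / (4*pi) = 0.1805 m^2

0.1805 m^2


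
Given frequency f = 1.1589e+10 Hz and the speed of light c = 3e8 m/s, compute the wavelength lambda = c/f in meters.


lambda = c / f = 3.0000e+08 / 1.1589e+10 = 0.02589 m

0.02589 m


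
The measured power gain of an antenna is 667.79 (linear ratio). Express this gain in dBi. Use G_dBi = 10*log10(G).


G_dBi = 10 * log10(667.79) = 28.25 dBi

28.25 dBi


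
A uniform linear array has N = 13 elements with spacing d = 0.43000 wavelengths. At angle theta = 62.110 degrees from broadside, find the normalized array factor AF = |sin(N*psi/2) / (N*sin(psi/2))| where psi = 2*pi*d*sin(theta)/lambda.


psi = 2*pi*0.43000*sin(62.110 deg) = 2.387952 rad
AF = |sin(13*2.387952/2) / (13*sin(2.387952/2))| = 0.01532

0.01532


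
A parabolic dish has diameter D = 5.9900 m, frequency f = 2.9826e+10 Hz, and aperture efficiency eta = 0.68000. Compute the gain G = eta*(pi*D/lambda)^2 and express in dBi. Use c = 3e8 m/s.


lambda = c / f = 3.0000e+08 / 2.9826e+10 = 0.01005834 m
G_linear = 0.68000 * (pi * 5.9900 / 0.01005834)^2 = 2.380179e+06
G_dBi = 10 * log10(2.380179e+06) = 63.77 dBi

63.77 dBi


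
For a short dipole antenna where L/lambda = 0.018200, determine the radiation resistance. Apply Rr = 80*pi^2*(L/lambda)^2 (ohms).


Rr = 80 * pi^2 * (0.018200)^2 = 80 * 9.869604 * 3.312400e-04 = 0.2615 ohm

0.2615 ohm


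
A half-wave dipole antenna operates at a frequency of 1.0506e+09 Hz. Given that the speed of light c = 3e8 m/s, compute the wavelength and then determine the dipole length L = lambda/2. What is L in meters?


lambda = c / f = 3.0000e+08 / 1.0506e+09 = 0.2855511 m
L = lambda / 2 = 0.2855511 / 2 = 0.1428 m

0.1428 m


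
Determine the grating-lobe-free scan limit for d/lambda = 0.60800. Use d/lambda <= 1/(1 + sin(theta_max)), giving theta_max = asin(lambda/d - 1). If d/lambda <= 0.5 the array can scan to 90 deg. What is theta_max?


lambda/d - 1 = 1/0.60800 - 1 = 0.6447368
theta_max = asin(0.6447368) = 40.15 deg

40.15 deg


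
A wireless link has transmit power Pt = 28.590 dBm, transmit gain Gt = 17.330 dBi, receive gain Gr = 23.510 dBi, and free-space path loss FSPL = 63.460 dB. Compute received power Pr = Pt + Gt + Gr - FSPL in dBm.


Pr = 28.590 + 17.330 + 23.510 - 63.460 = 5.97 dBm

5.97 dBm


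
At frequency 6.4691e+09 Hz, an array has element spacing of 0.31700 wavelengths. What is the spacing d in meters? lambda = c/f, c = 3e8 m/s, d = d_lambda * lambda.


lambda = c / f = 3.0000e+08 / 6.4691e+09 = 0.04637430 m
d = 0.31700 * 0.04637430 = 0.01470 m

0.01470 m


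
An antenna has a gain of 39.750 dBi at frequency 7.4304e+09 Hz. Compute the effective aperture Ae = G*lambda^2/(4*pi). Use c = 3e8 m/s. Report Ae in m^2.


lambda = c / f = 3.0000e+08 / 7.4304e+09 = 0.04037468 m
G_linear = 10^(39.750/10) = 9440.609
Ae = G_linear * lambda^2 / (4*pi) = 9440.609 * 0.04037468^2 / (4*pi) = 1.225 m^2

1.225 m^2


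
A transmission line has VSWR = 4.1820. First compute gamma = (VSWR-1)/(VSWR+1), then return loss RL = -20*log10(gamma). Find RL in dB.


gamma = (4.1820 - 1) / (4.1820 + 1) = 0.6140486
RL = -20 * log10(0.6140486) = 4.236 dB

4.236 dB


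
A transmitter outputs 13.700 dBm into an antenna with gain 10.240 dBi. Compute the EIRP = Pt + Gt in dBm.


EIRP = Pt + Gt = 13.700 + 10.240 = 23.94 dBm

23.94 dBm


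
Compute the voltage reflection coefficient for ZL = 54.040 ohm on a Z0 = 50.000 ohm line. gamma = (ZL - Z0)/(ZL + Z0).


gamma = (54.040 - 50.000) / (54.040 + 50.000) = 0.03883

0.03883


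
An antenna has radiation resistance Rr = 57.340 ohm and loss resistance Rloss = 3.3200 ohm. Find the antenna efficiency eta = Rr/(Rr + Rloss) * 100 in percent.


eta = 57.340 / (57.340 + 3.3200) * 100 = 94.53%

94.53%


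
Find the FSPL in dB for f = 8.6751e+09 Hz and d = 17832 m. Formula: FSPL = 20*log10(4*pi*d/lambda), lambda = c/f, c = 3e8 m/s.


lambda = c / f = 3.0000e+08 / 8.6751e+09 = 0.03458173 m
FSPL = 20 * log10(4*pi*17832/0.03458173) = 136.2 dB

136.2 dB


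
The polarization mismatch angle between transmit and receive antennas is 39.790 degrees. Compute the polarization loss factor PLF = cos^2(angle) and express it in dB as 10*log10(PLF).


PLF_linear = cos^2(39.790 deg) = 0.5904312
PLF_dB = 10 * log10(0.5904312) = -2.288 dB

-2.288 dB


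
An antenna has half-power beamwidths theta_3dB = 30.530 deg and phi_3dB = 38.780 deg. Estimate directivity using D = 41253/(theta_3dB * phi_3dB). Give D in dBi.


D_linear = 41253 / (30.530 * 38.780) = 34.84343
D_dBi = 10 * log10(34.84343) = 15.42 dBi

15.42 dBi


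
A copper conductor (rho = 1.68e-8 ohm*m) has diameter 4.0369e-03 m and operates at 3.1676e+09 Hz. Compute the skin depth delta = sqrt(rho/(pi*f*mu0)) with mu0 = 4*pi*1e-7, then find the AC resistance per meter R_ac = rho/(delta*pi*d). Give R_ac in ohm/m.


delta = sqrt(1.68e-8 / (pi * 3.1676e+09 * 4*pi*1e-7)) = 1.159070e-06 m
R_ac = 1.68e-8 / (1.159070e-06 * pi * 4.0369e-03) = 1.143 ohm/m

1.143 ohm/m


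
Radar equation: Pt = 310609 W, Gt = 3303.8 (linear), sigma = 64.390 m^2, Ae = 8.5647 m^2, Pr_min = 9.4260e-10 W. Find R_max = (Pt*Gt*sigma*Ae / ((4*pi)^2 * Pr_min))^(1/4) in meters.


R^4 = 310609*3303.8*64.390*8.5647 / ((4*pi)^2 * 9.4260e-10) = 3.801992e+18
R_max = 3.801992e+18^0.25 = 44157 m

44157 m


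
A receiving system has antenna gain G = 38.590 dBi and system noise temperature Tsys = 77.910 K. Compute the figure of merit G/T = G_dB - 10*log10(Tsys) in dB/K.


G/T = 38.590 - 10*log10(77.910) = 38.590 - 18.91593 = 19.67 dB/K

19.67 dB/K


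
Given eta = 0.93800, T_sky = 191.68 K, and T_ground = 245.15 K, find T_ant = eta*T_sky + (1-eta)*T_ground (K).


T_ant = 0.93800 * 191.68 + (1 - 0.93800) * 245.15 = 195.0 K

195.0 K


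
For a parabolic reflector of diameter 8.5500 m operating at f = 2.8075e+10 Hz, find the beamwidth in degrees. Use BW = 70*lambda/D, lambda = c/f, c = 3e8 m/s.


lambda = c / f = 3.0000e+08 / 2.8075e+10 = 0.01068566 m
BW = 70 * 0.01068566 / 8.5500 = 0.08748 deg

0.08748 deg


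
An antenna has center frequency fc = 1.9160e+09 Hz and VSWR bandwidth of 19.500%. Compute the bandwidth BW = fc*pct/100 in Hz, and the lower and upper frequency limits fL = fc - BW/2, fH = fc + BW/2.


BW = 1.9160e+09 * 19.500/100 = 3.736200e+08 Hz
fL = 1.9160e+09 - 3.736200e+08/2 = 1.729e+09 Hz
fH = 1.9160e+09 + 3.736200e+08/2 = 2.103e+09 Hz

BW=3.736e+08 Hz, fL=1.729e+09 Hz, fH=2.103e+09 Hz


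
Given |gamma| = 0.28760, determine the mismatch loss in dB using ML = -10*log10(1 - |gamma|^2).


ML = -10 * log10(1 - 0.28760^2) = -10 * log10(0.91728624) = 0.3750 dB

0.3750 dB


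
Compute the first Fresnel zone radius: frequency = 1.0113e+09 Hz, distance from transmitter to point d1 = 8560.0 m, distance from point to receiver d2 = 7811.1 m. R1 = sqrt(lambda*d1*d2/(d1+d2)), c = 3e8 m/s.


lambda = c / f = 3.0000e+08 / 1.0113e+09 = 0.2966479 m
R1 = sqrt(0.2966479 * 8560.0 * 7811.1 / (8560.0 + 7811.1)) = 34.81 m

34.81 m


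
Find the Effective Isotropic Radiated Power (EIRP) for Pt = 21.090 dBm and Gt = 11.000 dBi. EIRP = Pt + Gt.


EIRP = Pt + Gt = 21.090 + 11.000 = 32.09 dBm

32.09 dBm


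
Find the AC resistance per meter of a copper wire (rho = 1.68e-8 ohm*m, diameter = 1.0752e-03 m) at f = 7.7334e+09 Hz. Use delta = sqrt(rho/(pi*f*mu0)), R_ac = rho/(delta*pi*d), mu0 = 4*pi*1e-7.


delta = sqrt(1.68e-8 / (pi * 7.7334e+09 * 4*pi*1e-7)) = 7.418046e-07 m
R_ac = 1.68e-8 / (7.418046e-07 * pi * 1.0752e-03) = 6.705 ohm/m

6.705 ohm/m


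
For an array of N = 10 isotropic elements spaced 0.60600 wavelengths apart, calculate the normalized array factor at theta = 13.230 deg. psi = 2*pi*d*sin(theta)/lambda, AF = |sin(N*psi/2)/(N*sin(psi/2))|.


psi = 2*pi*0.60600*sin(13.230 deg) = 0.8714120 rad
AF = |sin(10*0.8714120/2) / (10*sin(0.8714120/2))| = 0.2221

0.2221


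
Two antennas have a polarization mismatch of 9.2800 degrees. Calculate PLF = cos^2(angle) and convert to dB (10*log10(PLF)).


PLF_linear = cos^2(9.2800 deg) = 0.9739954
PLF_dB = 10 * log10(0.9739954) = -0.1144 dB

-0.1144 dB


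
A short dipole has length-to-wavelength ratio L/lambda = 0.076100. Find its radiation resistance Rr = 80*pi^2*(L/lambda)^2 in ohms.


Rr = 80 * pi^2 * (0.076100)^2 = 80 * 9.869604 * 5.791210e-03 = 4.573 ohm

4.573 ohm


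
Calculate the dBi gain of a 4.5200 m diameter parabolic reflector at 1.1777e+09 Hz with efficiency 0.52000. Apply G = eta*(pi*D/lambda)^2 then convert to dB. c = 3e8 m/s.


lambda = c / f = 3.0000e+08 / 1.1777e+09 = 0.2547338 m
G_linear = 0.52000 * (pi * 4.5200 / 0.2547338)^2 = 1615.871
G_dBi = 10 * log10(1615.871) = 32.08 dBi

32.08 dBi


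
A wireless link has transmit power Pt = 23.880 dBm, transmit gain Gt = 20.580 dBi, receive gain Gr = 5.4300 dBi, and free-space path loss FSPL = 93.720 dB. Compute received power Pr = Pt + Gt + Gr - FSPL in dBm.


Pr = 23.880 + 20.580 + 5.4300 - 93.720 = -43.83 dBm

-43.83 dBm


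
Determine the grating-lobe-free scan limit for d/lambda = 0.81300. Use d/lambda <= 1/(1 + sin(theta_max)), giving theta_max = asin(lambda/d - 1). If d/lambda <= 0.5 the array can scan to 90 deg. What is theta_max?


lambda/d - 1 = 1/0.81300 - 1 = 0.2300123
theta_max = asin(0.2300123) = 13.30 deg

13.30 deg


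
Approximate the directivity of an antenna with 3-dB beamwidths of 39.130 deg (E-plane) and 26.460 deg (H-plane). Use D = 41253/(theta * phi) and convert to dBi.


D_linear = 41253 / (39.130 * 26.460) = 39.84335
D_dBi = 10 * log10(39.84335) = 16.00 dBi

16.00 dBi


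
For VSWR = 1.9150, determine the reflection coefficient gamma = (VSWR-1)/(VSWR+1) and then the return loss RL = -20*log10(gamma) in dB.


gamma = (1.9150 - 1) / (1.9150 + 1) = 0.3138937
RL = -20 * log10(0.3138937) = 10.06 dB

10.06 dB


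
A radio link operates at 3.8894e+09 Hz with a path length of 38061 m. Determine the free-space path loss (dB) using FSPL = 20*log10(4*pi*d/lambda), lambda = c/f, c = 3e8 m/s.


lambda = c / f = 3.0000e+08 / 3.8894e+09 = 0.07713272 m
FSPL = 20 * log10(4*pi*38061/0.07713272) = 135.8 dB

135.8 dB


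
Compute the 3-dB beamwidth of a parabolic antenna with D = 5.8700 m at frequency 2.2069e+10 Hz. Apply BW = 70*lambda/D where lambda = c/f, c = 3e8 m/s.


lambda = c / f = 3.0000e+08 / 2.2069e+10 = 0.01359373 m
BW = 70 * 0.01359373 / 5.8700 = 0.1621 deg

0.1621 deg


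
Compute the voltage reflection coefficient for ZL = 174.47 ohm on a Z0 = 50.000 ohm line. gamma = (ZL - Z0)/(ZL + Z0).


gamma = (174.47 - 50.000) / (174.47 + 50.000) = 0.5545

0.5545


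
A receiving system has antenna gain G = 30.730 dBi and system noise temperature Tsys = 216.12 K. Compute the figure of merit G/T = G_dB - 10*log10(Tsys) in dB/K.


G/T = 30.730 - 10*log10(216.12) = 30.730 - 23.34695 = 7.383 dB/K

7.383 dB/K


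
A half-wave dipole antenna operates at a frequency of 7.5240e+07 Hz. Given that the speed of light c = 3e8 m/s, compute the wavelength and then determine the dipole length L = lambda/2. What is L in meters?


lambda = c / f = 3.0000e+08 / 7.5240e+07 = 3.987241 m
L = lambda / 2 = 3.987241 / 2 = 1.994 m

1.994 m


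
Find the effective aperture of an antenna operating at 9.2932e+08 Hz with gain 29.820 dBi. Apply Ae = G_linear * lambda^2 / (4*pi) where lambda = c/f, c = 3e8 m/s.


lambda = c / f = 3.0000e+08 / 9.2932e+08 = 0.3228167 m
G_linear = 10^(29.820/10) = 959.4006
Ae = G_linear * lambda^2 / (4*pi) = 959.4006 * 0.3228167^2 / (4*pi) = 7.956 m^2

7.956 m^2


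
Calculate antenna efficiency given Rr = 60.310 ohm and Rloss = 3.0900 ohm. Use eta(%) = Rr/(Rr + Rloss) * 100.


eta = 60.310 / (60.310 + 3.0900) * 100 = 95.13%

95.13%


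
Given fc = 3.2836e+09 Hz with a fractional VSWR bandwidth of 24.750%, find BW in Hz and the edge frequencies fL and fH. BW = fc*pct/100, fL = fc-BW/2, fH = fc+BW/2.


BW = 3.2836e+09 * 24.750/100 = 8.126910e+08 Hz
fL = 3.2836e+09 - 8.126910e+08/2 = 2.877e+09 Hz
fH = 3.2836e+09 + 8.126910e+08/2 = 3.690e+09 Hz

BW=8.127e+08 Hz, fL=2.877e+09 Hz, fH=3.690e+09 Hz


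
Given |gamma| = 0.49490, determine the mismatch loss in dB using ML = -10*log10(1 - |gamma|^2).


ML = -10 * log10(1 - 0.49490^2) = -10 * log10(0.75507399) = 1.220 dB

1.220 dB


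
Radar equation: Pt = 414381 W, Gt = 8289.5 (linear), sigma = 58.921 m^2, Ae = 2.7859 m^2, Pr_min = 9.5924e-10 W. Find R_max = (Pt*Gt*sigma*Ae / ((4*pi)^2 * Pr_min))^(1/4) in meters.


R^4 = 414381*8289.5*58.921*2.7859 / ((4*pi)^2 * 9.5924e-10) = 3.722346e+18
R_max = 3.722346e+18^0.25 = 43924 m

43924 m


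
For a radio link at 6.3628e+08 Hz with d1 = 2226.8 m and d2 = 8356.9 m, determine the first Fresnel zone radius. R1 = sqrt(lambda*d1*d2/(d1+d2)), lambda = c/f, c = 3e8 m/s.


lambda = c / f = 3.0000e+08 / 6.3628e+08 = 0.4714905 m
R1 = sqrt(0.4714905 * 2226.8 * 8356.9 / (2226.8 + 8356.9)) = 28.79 m

28.79 m


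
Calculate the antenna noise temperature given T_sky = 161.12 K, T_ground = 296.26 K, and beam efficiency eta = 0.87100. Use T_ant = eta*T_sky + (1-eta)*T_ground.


T_ant = 0.87100 * 161.12 + (1 - 0.87100) * 296.26 = 178.6 K

178.6 K


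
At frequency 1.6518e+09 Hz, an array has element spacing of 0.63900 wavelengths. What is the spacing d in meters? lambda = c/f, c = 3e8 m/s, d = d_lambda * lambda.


lambda = c / f = 3.0000e+08 / 1.6518e+09 = 0.1816201 m
d = 0.63900 * 0.1816201 = 0.1161 m

0.1161 m


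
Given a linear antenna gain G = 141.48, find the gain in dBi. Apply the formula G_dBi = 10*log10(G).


G_dBi = 10 * log10(141.48) = 21.51 dBi

21.51 dBi


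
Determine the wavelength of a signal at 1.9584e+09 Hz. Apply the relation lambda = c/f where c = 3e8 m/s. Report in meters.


lambda = c / f = 3.0000e+08 / 1.9584e+09 = 0.1532 m

0.1532 m


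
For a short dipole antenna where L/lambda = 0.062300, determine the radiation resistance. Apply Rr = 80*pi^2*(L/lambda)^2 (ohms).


Rr = 80 * pi^2 * (0.062300)^2 = 80 * 9.869604 * 3.881290e-03 = 3.065 ohm

3.065 ohm


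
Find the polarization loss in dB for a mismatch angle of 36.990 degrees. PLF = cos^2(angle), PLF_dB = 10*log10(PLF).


PLF_linear = cos^2(36.990 deg) = 0.6379864
PLF_dB = 10 * log10(0.6379864) = -1.952 dB

-1.952 dB


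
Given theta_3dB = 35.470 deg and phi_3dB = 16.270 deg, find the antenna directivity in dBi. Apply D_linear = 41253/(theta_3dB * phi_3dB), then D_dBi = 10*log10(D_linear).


D_linear = 41253 / (35.470 * 16.270) = 71.48366
D_dBi = 10 * log10(71.48366) = 18.54 dBi

18.54 dBi


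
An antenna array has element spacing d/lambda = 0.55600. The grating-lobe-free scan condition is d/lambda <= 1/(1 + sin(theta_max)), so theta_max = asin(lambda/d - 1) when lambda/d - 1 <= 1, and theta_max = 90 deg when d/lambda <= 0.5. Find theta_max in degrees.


lambda/d - 1 = 1/0.55600 - 1 = 0.7985612
theta_max = asin(0.7985612) = 52.99 deg

52.99 deg


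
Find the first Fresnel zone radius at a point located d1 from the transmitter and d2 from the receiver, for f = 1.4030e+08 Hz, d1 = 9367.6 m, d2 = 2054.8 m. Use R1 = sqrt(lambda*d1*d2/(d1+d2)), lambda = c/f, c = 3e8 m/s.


lambda = c / f = 3.0000e+08 / 1.4030e+08 = 2.138275 m
R1 = sqrt(2.138275 * 9367.6 * 2054.8 / (9367.6 + 2054.8)) = 60.03 m

60.03 m


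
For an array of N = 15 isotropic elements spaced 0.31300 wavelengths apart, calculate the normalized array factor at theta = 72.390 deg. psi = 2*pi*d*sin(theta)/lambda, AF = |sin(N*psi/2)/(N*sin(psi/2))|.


psi = 2*pi*0.31300*sin(72.390 deg) = 1.874476 rad
AF = |sin(15*1.874476/2) / (15*sin(1.874476/2))| = 0.08247

0.08247
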